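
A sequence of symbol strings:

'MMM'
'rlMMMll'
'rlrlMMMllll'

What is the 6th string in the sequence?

rlrlrlrlrlMMMllllllllll

Every step adds rl to the front and ll to the end of the previous string.
From rlrlMMMllll, 3 further steps: rlrlMMMllll → rlrlrlMMMllllll → rlrlrlrlMMMllllllll → (answer).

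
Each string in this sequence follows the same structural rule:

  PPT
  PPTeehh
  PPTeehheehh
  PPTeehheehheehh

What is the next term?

Each term is the previous one with eehh appended.
So the next term is PPTeehheehheehh·eehh.

PPTeehheehheehheehh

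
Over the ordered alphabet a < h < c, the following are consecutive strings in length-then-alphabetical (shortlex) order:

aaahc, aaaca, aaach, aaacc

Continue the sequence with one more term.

Find the rightmost character of aaacc below c, bump it to the next letter, and reset everything to its right to a.

aahaa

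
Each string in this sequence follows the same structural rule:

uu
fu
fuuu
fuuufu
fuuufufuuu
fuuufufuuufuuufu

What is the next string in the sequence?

fuuufufuuufuuufufuuufufuuu

This is a Fibonacci-style word recurrence s(k) = s(k−1)·s(k−2): e.g. fu·uu = fuuu.
So term 7 is fuuufufuuufuuufu·fuuufufuuu.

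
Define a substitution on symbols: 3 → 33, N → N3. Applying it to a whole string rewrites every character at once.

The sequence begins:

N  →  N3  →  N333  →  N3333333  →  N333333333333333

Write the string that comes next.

Rewriting the 16 symbols of N333333333333333 one by one yields N3 33 33 33 33 33 33 33 33 33 33 33 33 33 33 33; concatenated:

N3333333333333333333333333333333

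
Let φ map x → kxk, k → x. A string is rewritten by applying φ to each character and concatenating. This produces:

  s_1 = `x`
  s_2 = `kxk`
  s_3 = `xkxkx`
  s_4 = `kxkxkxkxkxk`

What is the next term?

Rewriting each symbol of kxkxkxkxkxk: k→x, x→kxk, k→x, x→kxk, k→x, x→kxk, k→x, x→kxk, k→x, x→kxk, k→x, which concatenates to x kxk x kxk x kxk x kxk x kxk x.

xkxkxkxkxkxkxkxkxkxkx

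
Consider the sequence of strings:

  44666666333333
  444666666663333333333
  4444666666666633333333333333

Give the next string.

44444666666666666333333333333333333

Each string has the form 4^{n} 6^{2n+2} 3^{4n-2}, where the shown terms are n = 2, 3, 4.
At n = 5 the blocks have lengths 5, 12, 18.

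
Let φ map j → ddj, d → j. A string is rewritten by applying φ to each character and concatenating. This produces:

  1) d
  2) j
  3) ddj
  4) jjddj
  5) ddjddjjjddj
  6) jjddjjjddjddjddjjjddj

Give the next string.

ddjddjjjddjddjddjjjddjjjddjjjddjddjddjjjddj

Replace each of the 21 characters of jjddjjjddjddjddjjjddj in place — ddj ddj j j ddj ddj ddj j j ddj j j ddj j j ddj ddj ddj j j ddj — and concatenate.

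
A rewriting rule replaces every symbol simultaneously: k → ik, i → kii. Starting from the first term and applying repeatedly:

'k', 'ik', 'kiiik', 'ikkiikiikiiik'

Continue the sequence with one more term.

Rewriting the 13 symbols of ikkiikiikiiik one by one yields kii ik ik kii kii ik kii kii ik kii kii kii ik; concatenated:

kiiikikkiikiiikkiikiiikkiikiikiiik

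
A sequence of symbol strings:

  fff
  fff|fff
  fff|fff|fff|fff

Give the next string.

Each string is two copies of the previous one joined by '|'.
So the next term is two copies of fff|fff|fff|fff with '|' between the halves.

fff|fff|fff|fff|fff|fff|fff|fff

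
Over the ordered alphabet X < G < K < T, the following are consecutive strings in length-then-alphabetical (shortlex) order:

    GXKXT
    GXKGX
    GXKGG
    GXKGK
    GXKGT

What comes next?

Treat GXKGT as a base-4 numeral over the given alphabet and add one, carrying through any trailing T's.

GXKKX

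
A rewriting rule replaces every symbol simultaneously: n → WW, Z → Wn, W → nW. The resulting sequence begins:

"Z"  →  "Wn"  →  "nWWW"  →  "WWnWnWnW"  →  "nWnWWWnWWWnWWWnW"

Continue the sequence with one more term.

Replace each of the 16 characters of nWnWWWnWWWnWWWnW in place — WW nW WW nW nW nW WW nW nW nW WW nW nW nW WW nW — and concatenate.

WWnWWWnWnWnWWWnWnWnWWWnWnWnWWWnW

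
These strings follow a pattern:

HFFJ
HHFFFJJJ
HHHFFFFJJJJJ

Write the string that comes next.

Term n consists of n H's, followed by n+1 F's, followed by 2n-1 J's (n = 1, 2, …).
At n = 4 the blocks have lengths 4, 5, 7.

HHHHFFFFFJJJJJJJ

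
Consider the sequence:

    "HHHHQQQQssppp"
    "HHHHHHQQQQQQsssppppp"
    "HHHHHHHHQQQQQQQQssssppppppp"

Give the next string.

HHHHHHHHHHQQQQQQQQQQsssssppppppppp

Term n consists of 2n H's, followed by 2n Q's, followed by n s's, followed by 2n-1 p's, where the shown terms are n = 2, 3, 4.
At n = 5 the blocks have lengths 10, 10, 5, 9.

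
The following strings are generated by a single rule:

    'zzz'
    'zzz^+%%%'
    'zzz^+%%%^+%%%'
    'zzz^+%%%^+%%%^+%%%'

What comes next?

Every step adds ^+%%% to the end: s(k+1) = s(k)·^+%%%.
Applying this once more to zzz^+%%%^+%%%^+%%%:

zzz^+%%%^+%%%^+%%%^+%%%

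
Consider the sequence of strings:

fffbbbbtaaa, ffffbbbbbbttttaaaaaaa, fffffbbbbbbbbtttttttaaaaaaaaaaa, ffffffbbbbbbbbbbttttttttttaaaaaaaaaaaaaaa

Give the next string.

fffffffbbbbbbbbbbbbtttttttttttttaaaaaaaaaaaaaaaaaaa

Term n consists of n+2 f's, followed by 2n+2 b's, followed by 3n-2 t's, followed by 4n-1 a's (n = 1, 2, …).
Setting n = 5 gives 7, 12, 13, 19 characters in each block.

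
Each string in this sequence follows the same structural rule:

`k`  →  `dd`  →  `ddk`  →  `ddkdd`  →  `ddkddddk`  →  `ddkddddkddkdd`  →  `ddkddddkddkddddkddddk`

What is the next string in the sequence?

ddkddddkddkddddkddddkddkddddkddkdd

From term 3 onward, concatenate the last term with the second-to-last: dd·k = ddk, ddk·dd = ddkdd, …
So term 8 is ddkddddkddkddddkddddk·ddkddddkddkdd.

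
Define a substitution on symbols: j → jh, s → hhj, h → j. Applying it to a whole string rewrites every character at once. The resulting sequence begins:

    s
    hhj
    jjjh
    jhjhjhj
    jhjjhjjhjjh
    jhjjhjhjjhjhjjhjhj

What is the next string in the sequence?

jhjjhjhjjhjjhjhjjhjjhjhjjhjjh

Applying the rule to each of the 18 symbols of jhjjhjhjjhjhjjhjhj gives the pieces jh j jh jh j jh j jh jh j jh j jh jh j jh j jh, which concatenate to the answer.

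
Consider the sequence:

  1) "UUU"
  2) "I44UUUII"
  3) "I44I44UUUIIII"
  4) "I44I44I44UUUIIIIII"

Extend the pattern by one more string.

Each term wraps the previous one in I44 on the left and II on the right.
So the next term is I44·I44I44I44UUUIIIIII·II.

I44I44I44I44UUUIIIIIIII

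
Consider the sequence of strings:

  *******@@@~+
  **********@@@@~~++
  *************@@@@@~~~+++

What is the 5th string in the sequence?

Term n consists of 3n+1 *'s, followed by n+1 @'s, followed by n-1 ~'s, followed by n-1 +'s, where the shown terms are n = 2, 3, 4.
For term 5, n = 6, so the run lengths are 19, 7, 5, 5.

*******************@@@@@@@~~~~~+++++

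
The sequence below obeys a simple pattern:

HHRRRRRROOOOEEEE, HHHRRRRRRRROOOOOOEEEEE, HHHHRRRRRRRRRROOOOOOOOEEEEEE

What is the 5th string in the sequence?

HHHHHHRRRRRRRRRRRRRROOOOOOOOOOOOEEEEEEEE

Term n consists of n H's, followed by 2n+2 R's, followed by 2n O's, followed by n+2 E's, where the shown terms are n = 2, 3, 4.
Setting n = 6 gives 6, 14, 12, 8 characters in each block.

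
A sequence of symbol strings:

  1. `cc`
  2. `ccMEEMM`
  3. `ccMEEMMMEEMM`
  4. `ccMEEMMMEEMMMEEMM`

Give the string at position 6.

ccMEEMMMEEMMMEEMMMEEMMMEEMM

Each term is the previous one with MEEMM appended.
From ccMEEMMMEEMMMEEMM, 2 further steps: ccMEEMMMEEMMMEEMM → ccMEEMMMEEMMMEEMMMEEMM → (answer).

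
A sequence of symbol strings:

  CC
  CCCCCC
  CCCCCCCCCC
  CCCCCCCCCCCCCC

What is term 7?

Each term wraps the previous one in CC on the left and CC on the right.
From CCCCCCCCCCCCCC, 3 further steps: CCCCCCCCCCCCCC → CCCCCCCCCCCCCCCCCC → CCCCCCCCCCCCCCCCCCCCCC → (answer).

CCCCCCCCCCCCCCCCCCCCCCCCCC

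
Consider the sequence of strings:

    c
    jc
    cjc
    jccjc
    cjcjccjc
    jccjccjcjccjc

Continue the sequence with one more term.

From term 3 onward, concatenate the second-to-last term with the last: c·jc = cjc, jc·cjc = jccjc, …
Continuing: cjcjccjc · jccjccjcjccjc gives term 7.

cjcjccjcjccjccjcjccjc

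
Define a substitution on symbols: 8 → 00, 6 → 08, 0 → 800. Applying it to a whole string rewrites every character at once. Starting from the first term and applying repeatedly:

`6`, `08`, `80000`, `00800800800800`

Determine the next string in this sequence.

Rewriting the 14 symbols of 00800800800800 one by one yields 800 800 00 800 800 00 800 800 00 800 800 00 800 800; concatenated:

80080000800800008008000080080000800800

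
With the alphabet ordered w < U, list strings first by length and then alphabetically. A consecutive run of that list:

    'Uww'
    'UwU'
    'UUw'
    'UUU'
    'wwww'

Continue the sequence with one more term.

wwwU

Treat wwww as a base-2 numeral over the given alphabet and add one, carrying through any trailing U's.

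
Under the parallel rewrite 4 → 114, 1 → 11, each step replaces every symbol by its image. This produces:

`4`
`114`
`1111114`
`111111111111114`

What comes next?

Applying the rule to each of the 15 symbols of 111111111111114 gives the pieces 11 11 11 11 11 11 11 11 11 11 11 11 11 11 114, which concatenate to the answer.

1111111111111111111111111111114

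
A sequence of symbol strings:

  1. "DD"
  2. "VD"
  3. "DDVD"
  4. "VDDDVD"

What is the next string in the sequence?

This is a Fibonacci-style word recurrence s(k) = s(k−2)·s(k−1): e.g. DD·VD = DDVD.
Continuing: DDVD · VDDDVD gives term 5.

DDVDVDDDVD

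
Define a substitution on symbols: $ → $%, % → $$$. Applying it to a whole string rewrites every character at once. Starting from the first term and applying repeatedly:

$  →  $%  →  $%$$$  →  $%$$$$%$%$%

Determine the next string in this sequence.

$%$$$$%$%$%$%$$$$%$$$$%$$$

Apply φ to $%$$$$%$%$% symbol by symbol: $→$%, %→$$$, $→$%, $→$%, $→$%, $→$%, %→$$$, $→$%, %→$$$, $→$%, %→$$$; joined: $% $$$ $% $% $% $% $$$ $% $$$ $% $$$.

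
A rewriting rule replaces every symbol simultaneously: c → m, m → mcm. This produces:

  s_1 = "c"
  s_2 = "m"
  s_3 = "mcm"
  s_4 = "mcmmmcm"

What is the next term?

mcmmmcmmcmmcmmmcm

Rewriting each symbol of mcmmmcm: m→mcm, c→m, m→mcm, m→mcm, m→mcm, c→m, m→mcm, which concatenates to mcm m mcm mcm mcm m mcm.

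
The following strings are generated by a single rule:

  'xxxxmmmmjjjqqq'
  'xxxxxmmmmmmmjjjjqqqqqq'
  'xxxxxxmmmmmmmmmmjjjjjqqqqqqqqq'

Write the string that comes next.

xxxxxxxmmmmmmmmmmmmmjjjjjjqqqqqqqqqqqq

The n-th term is n+3 x's then 3n+1 m's then n+2 j's then 3n q's (n = 1, 2, …).
For the next term, n = 4, so the run lengths are 7, 13, 6, 12.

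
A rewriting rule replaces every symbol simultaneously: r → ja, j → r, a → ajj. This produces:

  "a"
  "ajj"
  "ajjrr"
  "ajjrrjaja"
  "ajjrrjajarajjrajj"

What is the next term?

Replace each of the 17 characters of ajjrrjajarajjrajj in place — ajj r r ja ja r ajj r ajj ja ajj r r ja ajj r r — and concatenate.

ajjrrjajarajjrajjjaajjrrjaajjrr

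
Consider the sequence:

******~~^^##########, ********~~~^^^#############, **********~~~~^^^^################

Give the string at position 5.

Each string has the form *^{2n} ~^{n-1} ^^{n-1} #^{3n+1}, where the shown terms are n = 3, 4, 5.
Setting n = 7 gives 14, 6, 6, 22 characters in each block.

**************~~~~~~^^^^^^######################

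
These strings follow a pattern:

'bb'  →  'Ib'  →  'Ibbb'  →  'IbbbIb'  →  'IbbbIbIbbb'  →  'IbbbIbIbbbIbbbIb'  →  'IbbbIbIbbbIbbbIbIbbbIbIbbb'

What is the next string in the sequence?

This is a Fibonacci-style word recurrence s(k) = s(k−1)·s(k−2): e.g. Ib·bb = Ibbb.
So term 8 is IbbbIbIbbbIbbbIbIbbbIbIbbb·IbbbIbIbbbIbbbIb.

IbbbIbIbbbIbbbIbIbbbIbIbbbIbbbIbIbbbIbbbIb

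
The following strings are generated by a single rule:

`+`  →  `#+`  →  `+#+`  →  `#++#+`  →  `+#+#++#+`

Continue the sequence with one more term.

Each term (from the third on) is the two preceding terms concatenated in order: term 3 = +·#+ = +#+.
The next term joins #++#+ and +#+#++#+.

#++#++#+#++#+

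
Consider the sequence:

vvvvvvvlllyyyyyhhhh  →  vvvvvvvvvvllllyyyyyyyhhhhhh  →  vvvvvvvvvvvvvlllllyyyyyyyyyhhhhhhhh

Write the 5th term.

Each string has the form v^{3n-2} l^{n} y^{2n-1} h^{2n-2}, where the shown terms are n = 3, 4, 5.
For term 5, n = 7, so the run lengths are 19, 7, 13, 12.

vvvvvvvvvvvvvvvvvvvlllllllyyyyyyyyyyyyyhhhhhhhhhhhh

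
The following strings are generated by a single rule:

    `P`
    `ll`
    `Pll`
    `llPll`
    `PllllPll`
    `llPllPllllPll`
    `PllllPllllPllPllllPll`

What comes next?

llPllPllllPllPllllPllllPllPllllPll

From term 3 onward, concatenate the second-to-last term with the last: P·ll = Pll, ll·Pll = llPll, …
So term 8 is llPllPllllPll·PllllPllllPllPllllPll.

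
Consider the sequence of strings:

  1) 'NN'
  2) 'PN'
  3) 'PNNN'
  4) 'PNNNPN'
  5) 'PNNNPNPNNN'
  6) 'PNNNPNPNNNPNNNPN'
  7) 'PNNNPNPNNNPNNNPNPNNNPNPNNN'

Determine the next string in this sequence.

Each term (from the third on) is the previous term followed by the one before it: term 3 = PN·NN = PNNN.
Continuing: PNNNPNPNNNPNNNPNPNNNPNPNNN · PNNNPNPNNNPNNNPN gives term 8.

PNNNPNPNNNPNNNPNPNNNPNPNNNPNNNPNPNNNPNNNPN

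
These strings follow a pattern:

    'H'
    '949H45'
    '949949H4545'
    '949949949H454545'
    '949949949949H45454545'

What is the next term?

Each term wraps the previous one in 949 on the left and 45 on the right.
Applying this once more to 949949949949H45454545:

949949949949949H4545454545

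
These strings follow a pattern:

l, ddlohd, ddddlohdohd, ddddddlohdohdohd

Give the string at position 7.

s(k+1) = dd·s(k)·ohd, so each term gains dd as a prefix and ohd as a suffix.
From ddddddlohdohdohd, 3 further steps: ddddddlohdohdohd → ddddddddlohdohdohdohd → ddddddddddlohdohdohdohdohd → (answer).

ddddddddddddlohdohdohdohdohdohd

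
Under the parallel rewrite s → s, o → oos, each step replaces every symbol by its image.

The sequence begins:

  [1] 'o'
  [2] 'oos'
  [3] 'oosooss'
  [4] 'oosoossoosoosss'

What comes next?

Rewriting the 15 symbols of oosoossoosoosss one by one yields oos oos s oos oos s s oos oos s oos oos s s s; concatenated:

oosoossoosoosssoosoossoosoossss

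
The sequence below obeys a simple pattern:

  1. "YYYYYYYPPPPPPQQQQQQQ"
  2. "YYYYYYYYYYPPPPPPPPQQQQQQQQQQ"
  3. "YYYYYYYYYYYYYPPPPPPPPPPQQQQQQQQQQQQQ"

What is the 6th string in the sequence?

Reading off run lengths: Y runs 7, 10, 13; P runs 6, 8, 10; Q runs 7, 10, 13 — each is linear in n, where the shown terms are n = 2, 3, 4.
For term 6, n = 7, so the run lengths are 22, 16, 22.

YYYYYYYYYYYYYYYYYYYYYYPPPPPPPPPPPPPPPPQQQQQQQQQQQQQQQQQQQQQQ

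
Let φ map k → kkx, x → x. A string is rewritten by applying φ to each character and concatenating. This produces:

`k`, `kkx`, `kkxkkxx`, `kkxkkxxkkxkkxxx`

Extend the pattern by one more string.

Applying the rule to each of the 15 symbols of kkxkkxxkkxkkxxx gives the pieces kkx kkx x kkx kkx x x kkx kkx x kkx kkx x x x, which concatenate to the answer.

kkxkkxxkkxkkxxxkkxkkxxkkxkkxxxx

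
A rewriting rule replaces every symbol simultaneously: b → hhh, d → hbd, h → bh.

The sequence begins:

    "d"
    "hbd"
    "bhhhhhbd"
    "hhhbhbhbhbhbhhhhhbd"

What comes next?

bhbhbhhhhbhhhhbhhhhbhhhhbhhhhbhbhbhbhbhhhhhbd

Replace each of the 19 characters of hhhbhbhbhbhbhhhhhbd in place — bh bh bh hhh bh hhh bh hhh bh hhh bh hhh bh bh bh bh bh hhh hbd — and concatenate.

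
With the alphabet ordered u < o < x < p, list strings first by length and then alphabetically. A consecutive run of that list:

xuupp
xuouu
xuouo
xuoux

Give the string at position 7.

xuooo

Stepping forward 3 times from xuoux: xuoux → xuoup → xuoou, then the target.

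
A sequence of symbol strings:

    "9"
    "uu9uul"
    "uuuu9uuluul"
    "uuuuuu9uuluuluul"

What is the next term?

s(k+1) = uu·s(k)·uul, so each term gains uu as a prefix and uul as a suffix.
So the next term is uu·uuuuuu9uuluuluul·uul.

uuuuuuuu9uuluuluuluul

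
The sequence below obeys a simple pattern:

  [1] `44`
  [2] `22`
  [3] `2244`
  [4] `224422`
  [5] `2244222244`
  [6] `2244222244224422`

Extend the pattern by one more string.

This is a Fibonacci-style word recurrence s(k) = s(k−1)·s(k−2): e.g. 22·44 = 2244.
Continuing: 2244222244224422 · 2244222244 gives term 7.

22442222442244222244222244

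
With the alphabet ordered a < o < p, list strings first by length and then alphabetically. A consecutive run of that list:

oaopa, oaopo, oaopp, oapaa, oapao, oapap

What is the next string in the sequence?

oapoa

Find the rightmost character of oapap below p, bump it to the next letter, and reset everything to its right to a.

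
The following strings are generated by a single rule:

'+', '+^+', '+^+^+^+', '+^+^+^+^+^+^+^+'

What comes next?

+^+^+^+^+^+^+^+^+^+^+^+^+^+^+^+

s(k+1) = s(k)·^·s(k) — each term doubles the last with '^' between the halves.
So the next term is two copies of +^+^+^+^+^+^+^+ with '^' between the halves.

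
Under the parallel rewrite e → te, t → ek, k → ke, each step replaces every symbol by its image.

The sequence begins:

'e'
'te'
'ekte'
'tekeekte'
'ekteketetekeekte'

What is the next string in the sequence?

Replace each of the 16 characters of ekteketetekeekte in place — te ke ek te ke te ek te ek te ke te te ke ek te — and concatenate.

tekeekteketeekteekteketetekeekte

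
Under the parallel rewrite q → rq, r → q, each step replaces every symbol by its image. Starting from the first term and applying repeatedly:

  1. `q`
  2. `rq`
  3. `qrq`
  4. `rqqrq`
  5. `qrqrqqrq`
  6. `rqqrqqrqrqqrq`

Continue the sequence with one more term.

qrqrqqrqrqqrqqrqrqqrq

Replace each of the 13 characters of rqqrqqrqrqqrq in place — q rq rq q rq rq q rq q rq rq q rq — and concatenate.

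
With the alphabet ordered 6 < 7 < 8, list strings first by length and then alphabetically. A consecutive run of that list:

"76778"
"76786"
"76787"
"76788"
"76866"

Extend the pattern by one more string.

76867

Treat 76866 as a base-3 numeral over the given alphabet and add one, carrying through any trailing 8's.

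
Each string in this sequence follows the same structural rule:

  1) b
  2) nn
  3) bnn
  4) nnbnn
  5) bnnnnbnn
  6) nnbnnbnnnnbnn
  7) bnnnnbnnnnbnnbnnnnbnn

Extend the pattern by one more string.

From term 3 onward, concatenate the second-to-last term with the last: b·nn = bnn, nn·bnn = nnbnn, …
Continuing: nnbnnbnnnnbnn · bnnnnbnnnnbnnbnnnnbnn gives term 8.

nnbnnbnnnnbnnbnnnnbnnnnbnnbnnnnbnn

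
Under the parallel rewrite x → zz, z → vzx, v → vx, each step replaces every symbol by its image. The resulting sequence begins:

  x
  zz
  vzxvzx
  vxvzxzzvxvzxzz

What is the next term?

vxzzvxvzxzzvzxvzxvxzzvxvzxzzvzxvzx

Replace each of the 14 characters of vxvzxzzvxvzxzz in place — vx zz vx vzx zz vzx vzx vx zz vx vzx zz vzx vzx — and concatenate.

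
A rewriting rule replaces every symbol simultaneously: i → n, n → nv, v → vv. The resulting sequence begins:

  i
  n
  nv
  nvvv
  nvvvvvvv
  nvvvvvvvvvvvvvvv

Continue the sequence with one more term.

nvvvvvvvvvvvvvvvvvvvvvvvvvvvvvvv

φ(nvvvvvvvvvvvvvvv) expands symbol-by-symbol to nv vv vv vv vv vv vv vv vv vv vv vv vv vv vv vv; joining the 16 pieces gives the next term.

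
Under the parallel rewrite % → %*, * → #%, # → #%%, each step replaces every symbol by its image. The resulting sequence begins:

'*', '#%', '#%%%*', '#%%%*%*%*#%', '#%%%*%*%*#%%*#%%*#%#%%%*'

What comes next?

Rewriting the 24 symbols of #%%%*%*%*#%%*#%%*#%#%%%* one by one yields #%% %* %* %* #% %* #% %* #% #%% %* %* #% #%% %* %* #% #%% %* #%% %* %* %* #%; concatenated:

#%%%*%*%*#%%*#%%*#%#%%%*%*#%#%%%*%*#%#%%%*#%%%*%*%*#%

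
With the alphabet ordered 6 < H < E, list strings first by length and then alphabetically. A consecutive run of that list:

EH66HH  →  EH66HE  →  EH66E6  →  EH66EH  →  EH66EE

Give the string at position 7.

EH6H6H

Stepping forward 2 times from EH66EE: EH66EE → EH6H66, then the target.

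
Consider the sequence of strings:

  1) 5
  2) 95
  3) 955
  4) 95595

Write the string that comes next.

95595955

Each term (from the third on) is the previous term followed by the one before it: term 3 = 95·5 = 955.
So term 5 is 95595·955.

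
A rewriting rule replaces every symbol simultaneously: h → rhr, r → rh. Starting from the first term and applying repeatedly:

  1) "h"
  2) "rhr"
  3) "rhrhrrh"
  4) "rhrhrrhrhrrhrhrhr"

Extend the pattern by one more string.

Applying the rule to each of the 17 symbols of rhrhrrhrhrrhrhrhr gives the pieces rh rhr rh rhr rh rh rhr rh rhr rh rh rhr rh rhr rh rhr rh, which concatenate to the answer.

rhrhrrhrhrrhrhrhrrhrhrrhrhrhrrhrhrrhrhrrh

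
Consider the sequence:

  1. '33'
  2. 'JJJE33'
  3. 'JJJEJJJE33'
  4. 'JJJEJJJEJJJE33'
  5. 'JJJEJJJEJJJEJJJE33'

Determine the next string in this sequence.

JJJEJJJEJJJEJJJEJJJE33

Each term is the previous one with JJJE prepended.
One more step from JJJEJJJEJJJEJJJE33 gives the answer.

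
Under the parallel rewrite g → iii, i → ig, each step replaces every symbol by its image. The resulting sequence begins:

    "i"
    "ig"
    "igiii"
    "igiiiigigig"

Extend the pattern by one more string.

Apply φ to igiiiigigig symbol by symbol: i→ig, g→iii, i→ig, i→ig, i→ig, i→ig, g→iii, i→ig, g→iii, i→ig, g→iii; joined: ig iii ig ig ig ig iii ig iii ig iii.

igiiiigigigigiiiigiiiigiii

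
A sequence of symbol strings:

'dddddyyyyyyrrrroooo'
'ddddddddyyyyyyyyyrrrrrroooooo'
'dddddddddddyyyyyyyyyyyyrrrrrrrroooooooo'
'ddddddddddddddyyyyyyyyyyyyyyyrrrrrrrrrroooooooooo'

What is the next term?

dddddddddddddddddyyyyyyyyyyyyyyyyyyrrrrrrrrrrrroooooooooooo

Each string has the form d^{3n-1} y^{3n} r^{2n} o^{2n}, where the shown terms are n = 2, 3, 4, 5.
Setting n = 6 gives 17, 18, 12, 12 characters in each block.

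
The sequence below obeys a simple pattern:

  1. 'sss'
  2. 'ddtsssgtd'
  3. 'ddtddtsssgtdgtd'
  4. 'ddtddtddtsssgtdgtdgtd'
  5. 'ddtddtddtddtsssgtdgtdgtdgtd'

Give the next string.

Each term wraps the previous one in ddt on the left and gtd on the right.
Applying this once more to ddtddtddtddtsssgtdgtdgtdgtd:

ddtddtddtddtddtsssgtdgtdgtdgtdgtd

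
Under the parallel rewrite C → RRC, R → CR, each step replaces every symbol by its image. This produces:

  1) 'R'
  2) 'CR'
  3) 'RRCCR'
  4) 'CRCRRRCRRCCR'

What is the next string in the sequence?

RRCCRRRCCRCRCRRRCCRCRRRCRRCCR

Expanding CRCRRRCRRCCR: C→RRC, R→CR, C→RRC, R→CR, R→CR, R→CR, C→RRC, R→CR, R→CR, C→RRC, C→RRC, R→CR. Concatenated: RRC CR RRC CR CR CR RRC CR CR RRC RRC CR.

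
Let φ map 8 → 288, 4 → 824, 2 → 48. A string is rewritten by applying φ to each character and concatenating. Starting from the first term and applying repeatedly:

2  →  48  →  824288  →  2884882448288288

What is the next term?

Rewriting the 16 symbols of 2884882448288288 one by one yields 48 288 288 824 288 288 48 824 824 288 48 288 288 48 288 288; concatenated:

48288288824288288488248242884828828848288288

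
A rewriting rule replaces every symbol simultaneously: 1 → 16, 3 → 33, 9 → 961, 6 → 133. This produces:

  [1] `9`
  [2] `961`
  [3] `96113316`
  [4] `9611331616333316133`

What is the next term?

9611331616333316133161333333333316133163333

Replace each of the 19 characters of 9611331616333316133 in place — 961 133 16 16 33 33 16 133 16 133 33 33 33 33 16 133 16 33 33 — and concatenate.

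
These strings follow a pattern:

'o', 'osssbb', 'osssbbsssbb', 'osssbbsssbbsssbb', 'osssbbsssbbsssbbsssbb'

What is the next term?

The strings grow by a fixed suffix sssbb each time.
Applying this once more to osssbbsssbbsssbbsssbb:

osssbbsssbbsssbbsssbbsssbb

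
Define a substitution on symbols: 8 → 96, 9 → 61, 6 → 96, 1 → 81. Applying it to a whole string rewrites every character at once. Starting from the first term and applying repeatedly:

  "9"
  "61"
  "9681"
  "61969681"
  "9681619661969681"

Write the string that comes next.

61969681968161969681619661969681

Applying the rule to each of the 16 symbols of 9681619661969681 gives the pieces 61 96 96 81 96 81 61 96 96 81 61 96 61 96 96 81, which concatenate to the answer.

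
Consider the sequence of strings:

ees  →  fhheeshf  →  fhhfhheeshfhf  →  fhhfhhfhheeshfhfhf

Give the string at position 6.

Every step adds fhh to the front and hf to the end of the previous string.
From fhhfhhfhheeshfhfhf, 2 further steps: fhhfhhfhheeshfhfhf → fhhfhhfhhfhheeshfhfhfhf → (answer).

fhhfhhfhhfhhfhheeshfhfhfhfhf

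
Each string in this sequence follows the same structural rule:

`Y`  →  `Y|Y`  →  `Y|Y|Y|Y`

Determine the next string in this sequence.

Y|Y|Y|Y|Y|Y|Y|Y

Each string is two copies of the previous one joined by '|'.
One more doubling of Y|Y|Y|Y gives the answer.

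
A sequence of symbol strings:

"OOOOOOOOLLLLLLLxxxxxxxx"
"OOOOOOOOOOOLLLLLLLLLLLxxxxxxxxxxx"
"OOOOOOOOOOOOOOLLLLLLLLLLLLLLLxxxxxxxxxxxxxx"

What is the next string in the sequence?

OOOOOOOOOOOOOOOOOLLLLLLLLLLLLLLLLLLLxxxxxxxxxxxxxxxxx

Reading off run lengths: O runs 8, 11, 14; L runs 7, 11, 15; x runs 8, 11, 14 — each is linear in n, where the shown terms are n = 2, 3, 4.
At n = 5 the blocks have lengths 17, 19, 17.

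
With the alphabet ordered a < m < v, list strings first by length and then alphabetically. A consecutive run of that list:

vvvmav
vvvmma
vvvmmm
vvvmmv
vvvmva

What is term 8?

Stepping forward 3 times from vvvmva: vvvmva → vvvmvm → vvvmvv, then the target.

vvvvaa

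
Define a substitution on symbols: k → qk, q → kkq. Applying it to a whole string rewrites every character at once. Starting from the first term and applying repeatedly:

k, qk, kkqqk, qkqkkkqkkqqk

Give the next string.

Rewriting each symbol of qkqkkkqkkqqk: q→kkq, k→qk, q→kkq, k→qk, k→qk, k→qk, q→kkq, k→qk, k→qk, q→kkq, q→kkq, k→qk, which concatenates to kkq qk kkq qk qk qk kkq qk qk kkq kkq qk.

kkqqkkkqqkqkqkkkqqkqkkkqkkqqk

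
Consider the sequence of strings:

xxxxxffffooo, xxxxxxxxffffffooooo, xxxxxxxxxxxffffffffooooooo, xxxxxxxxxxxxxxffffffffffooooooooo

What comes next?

xxxxxxxxxxxxxxxxxffffffffffffooooooooooo

Term n consists of 3n-1 x's, followed by 2n f's, followed by 2n-1 o's, where the shown terms are n = 2, 3, 4, 5.
Setting n = 6 gives 17, 12, 11 characters in each block.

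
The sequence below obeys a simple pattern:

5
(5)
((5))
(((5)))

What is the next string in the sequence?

Each term wraps the previous one in ( on the left and ) on the right.
One more step from (((5))) gives the answer.

((((5))))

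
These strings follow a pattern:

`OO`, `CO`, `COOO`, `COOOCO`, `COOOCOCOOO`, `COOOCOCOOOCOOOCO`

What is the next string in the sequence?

COOOCOCOOOCOOOCOCOOOCOCOOO

Each term (from the third on) is the previous term followed by the one before it: term 3 = CO·OO = COOO.
So term 7 is COOOCOCOOOCOOOCO·COOOCOCOOO.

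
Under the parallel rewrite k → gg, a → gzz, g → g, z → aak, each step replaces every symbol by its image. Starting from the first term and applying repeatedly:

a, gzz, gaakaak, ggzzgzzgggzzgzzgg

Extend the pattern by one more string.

ggaakaakgaakaakgggaakaakgaakaakgg

Applying the rule to each of the 17 symbols of ggzzgzzgggzzgzzgg gives the pieces g g aak aak g aak aak g g g aak aak g aak aak g g, which concatenate to the answer.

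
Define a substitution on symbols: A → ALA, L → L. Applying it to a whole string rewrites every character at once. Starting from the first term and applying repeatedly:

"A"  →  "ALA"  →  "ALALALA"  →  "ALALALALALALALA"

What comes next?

Applying the rule to each of the 15 symbols of ALALALALALALALA gives the pieces ALA L ALA L ALA L ALA L ALA L ALA L ALA L ALA, which concatenate to the answer.

ALALALALALALALALALALALALALALALA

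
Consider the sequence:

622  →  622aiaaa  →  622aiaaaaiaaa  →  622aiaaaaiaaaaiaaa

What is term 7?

Each term is the previous one with aiaaa appended.
From 622aiaaaaiaaaaiaaa, 3 further steps: 622aiaaaaiaaaaiaaa → 622aiaaaaiaaaaiaaaaiaaa → 622aiaaaaiaaaaiaaaaiaaaaiaaa → (answer).

622aiaaaaiaaaaiaaaaiaaaaiaaaaiaaa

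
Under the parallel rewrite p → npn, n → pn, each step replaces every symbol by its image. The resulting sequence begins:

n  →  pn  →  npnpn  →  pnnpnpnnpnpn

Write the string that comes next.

Expanding pnnpnpnnpnpn: p→npn, n→pn, n→pn, p→npn, n→pn, p→npn, n→pn, n→pn, p→npn, n→pn, p→npn, n→pn. Concatenated: npn pn pn npn pn npn pn pn npn pn npn pn.

npnpnpnnpnpnnpnpnpnnpnpnnpnpn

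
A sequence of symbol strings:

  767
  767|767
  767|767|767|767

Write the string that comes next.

s(k+1) = s(k)·|·s(k) — each term doubles the last with '|' between the halves.
One more doubling of 767|767|767|767 gives the answer.

767|767|767|767|767|767|767|767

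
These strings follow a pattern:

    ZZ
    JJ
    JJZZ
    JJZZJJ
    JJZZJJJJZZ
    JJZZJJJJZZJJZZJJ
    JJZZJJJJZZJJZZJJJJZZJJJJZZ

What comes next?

Each term (from the third on) is the previous term followed by the one before it: term 3 = JJ·ZZ = JJZZ.
The next term joins JJZZJJJJZZJJZZJJJJZZJJJJZZ and JJZZJJJJZZJJZZJJ.

JJZZJJJJZZJJZZJJJJZZJJJJZZJJZZJJJJZZJJZZJJ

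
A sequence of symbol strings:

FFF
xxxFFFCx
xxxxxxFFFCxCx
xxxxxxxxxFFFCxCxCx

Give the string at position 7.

xxxxxxxxxxxxxxxxxxFFFCxCxCxCxCxCx

s(k+1) = xxx·s(k)·Cx, so each term gains xxx as a prefix and Cx as a suffix.
From xxxxxxxxxFFFCxCxCx, 3 further steps: xxxxxxxxxFFFCxCxCx → xxxxxxxxxxxxFFFCxCxCxCx → xxxxxxxxxxxxxxxFFFCxCxCxCxCx → (answer).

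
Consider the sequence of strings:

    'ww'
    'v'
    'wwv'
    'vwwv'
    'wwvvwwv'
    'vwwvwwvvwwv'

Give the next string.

wwvvwwvvwwvwwvvwwv

Each term (from the third on) is the two preceding terms concatenated in order: term 3 = ww·v = wwv.
So term 7 is wwvvwwv·vwwvwwvvwwv.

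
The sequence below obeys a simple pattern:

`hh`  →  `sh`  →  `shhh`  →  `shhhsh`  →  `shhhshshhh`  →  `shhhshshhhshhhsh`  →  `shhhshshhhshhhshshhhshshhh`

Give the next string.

Each term (from the third on) is the previous term followed by the one before it: term 3 = sh·hh = shhh.
Continuing: shhhshshhhshhhshshhhshshhh · shhhshshhhshhhsh gives term 8.

shhhshshhhshhhshshhhshshhhshhhshshhhshhhsh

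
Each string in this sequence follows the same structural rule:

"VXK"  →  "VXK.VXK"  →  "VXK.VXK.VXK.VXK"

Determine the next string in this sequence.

VXK.VXK.VXK.VXK.VXK.VXK.VXK.VXK

s(k+1) = s(k)·.·s(k) — each term doubles the last with '.' between the halves.
One more doubling of VXK.VXK.VXK.VXK gives the answer.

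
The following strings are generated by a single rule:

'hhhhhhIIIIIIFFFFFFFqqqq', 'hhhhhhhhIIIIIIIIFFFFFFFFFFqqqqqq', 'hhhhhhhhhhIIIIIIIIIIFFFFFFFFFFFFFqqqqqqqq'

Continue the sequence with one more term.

hhhhhhhhhhhhIIIIIIIIIIIIFFFFFFFFFFFFFFFFqqqqqqqqqq

Term n consists of 2n+2 h's, followed by 2n+2 I's, followed by 3n+1 F's, followed by 2n q's, where the shown terms are n = 2, 3, 4.
Setting n = 5 gives 12, 12, 16, 10 characters in each block.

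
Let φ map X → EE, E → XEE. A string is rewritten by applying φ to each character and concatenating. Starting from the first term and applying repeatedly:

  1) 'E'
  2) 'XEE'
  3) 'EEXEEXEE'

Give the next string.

XEEXEEEEXEEXEEEEXEEXEE

Rewriting each symbol of EEXEEXEE: E→XEE, E→XEE, X→EE, E→XEE, E→XEE, X→EE, E→XEE, E→XEE, which concatenates to XEE XEE EE XEE XEE EE XEE XEE.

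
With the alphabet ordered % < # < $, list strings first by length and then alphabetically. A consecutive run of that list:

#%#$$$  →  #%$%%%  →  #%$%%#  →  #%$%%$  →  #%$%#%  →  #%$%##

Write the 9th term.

Continuing the enumeration 3 steps past #%$%##: #%$%## → #%$%#$ → #%$%$% → (answer).

#%$%$#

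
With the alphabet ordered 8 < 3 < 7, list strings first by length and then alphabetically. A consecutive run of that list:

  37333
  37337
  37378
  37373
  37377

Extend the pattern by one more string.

37788

Treat 37377 as a base-3 numeral over the given alphabet and add one, carrying through any trailing 7's.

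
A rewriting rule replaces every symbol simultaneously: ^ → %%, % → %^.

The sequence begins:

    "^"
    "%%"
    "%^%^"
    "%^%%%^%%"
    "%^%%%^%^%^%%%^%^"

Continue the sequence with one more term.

%^%%%^%^%^%%%^%%%^%%%^%^%^%%%^%%

Applying the rule to each of the 16 symbols of %^%%%^%^%^%%%^%^ gives the pieces %^ %% %^ %^ %^ %% %^ %% %^ %% %^ %^ %^ %% %^ %%, which concatenate to the answer.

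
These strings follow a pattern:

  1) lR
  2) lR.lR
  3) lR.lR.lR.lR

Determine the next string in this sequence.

lR.lR.lR.lR.lR.lR.lR.lR

Each string is two copies of the previous one joined by '.'.
So the next term is two copies of lR.lR.lR.lR with '.' between the halves.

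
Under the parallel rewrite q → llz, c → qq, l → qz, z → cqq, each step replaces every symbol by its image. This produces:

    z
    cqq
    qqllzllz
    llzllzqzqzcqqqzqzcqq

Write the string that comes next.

qzqzcqqqzqzcqqllzcqqllzcqqqqllzllzllzcqqllzcqqqqllzllz

φ(llzllzqzqzcqqqzqzcqq) expands symbol-by-symbol to qz qz cqq qz qz cqq llz cqq llz cqq qq llz llz llz cqq llz cqq qq llz llz; joining the 20 pieces gives the next term.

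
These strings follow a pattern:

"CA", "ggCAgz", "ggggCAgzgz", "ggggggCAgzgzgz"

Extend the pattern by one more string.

Each term wraps the previous one in gg on the left and gz on the right.
One more step from ggggggCAgzgzgz gives the answer.

ggggggggCAgzgzgzgz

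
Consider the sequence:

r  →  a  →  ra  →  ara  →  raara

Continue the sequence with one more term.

araraara

From term 3 onward, concatenate the second-to-last term with the last: r·a = ra, a·ra = ara, …
The next term joins ara and raara.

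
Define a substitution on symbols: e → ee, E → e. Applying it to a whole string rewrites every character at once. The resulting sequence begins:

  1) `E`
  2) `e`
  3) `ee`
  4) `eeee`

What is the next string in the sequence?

Expanding eeee: e→ee, e→ee, e→ee, e→ee. Concatenated: ee ee ee ee.

eeeeeeee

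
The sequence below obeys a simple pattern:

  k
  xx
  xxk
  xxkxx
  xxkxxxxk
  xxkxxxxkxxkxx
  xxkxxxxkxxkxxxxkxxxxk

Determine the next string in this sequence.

xxkxxxxkxxkxxxxkxxxxkxxkxxxxkxxkxx

This is a Fibonacci-style word recurrence s(k) = s(k−1)·s(k−2): e.g. xx·k = xxk.
So term 8 is xxkxxxxkxxkxxxxkxxxxk·xxkxxxxkxxkxx.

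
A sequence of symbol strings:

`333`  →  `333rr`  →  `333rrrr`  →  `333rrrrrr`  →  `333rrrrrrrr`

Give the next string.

Every step adds rr to the end: s(k+1) = s(k)·rr.
One more step from 333rrrrrrrr gives the answer.

333rrrrrrrrrr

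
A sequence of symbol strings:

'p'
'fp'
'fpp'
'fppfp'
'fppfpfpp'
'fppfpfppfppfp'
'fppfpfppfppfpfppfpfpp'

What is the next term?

This is a Fibonacci-style word recurrence s(k) = s(k−1)·s(k−2): e.g. fp·p = fpp.
Continuing: fppfpfppfppfpfppfpfpp · fppfpfppfppfp gives term 8.

fppfpfppfppfpfppfpfppfppfpfppfppfp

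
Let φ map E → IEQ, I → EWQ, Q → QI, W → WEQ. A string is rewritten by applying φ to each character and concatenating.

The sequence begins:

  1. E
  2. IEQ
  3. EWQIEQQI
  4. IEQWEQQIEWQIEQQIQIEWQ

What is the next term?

Rewriting the 21 symbols of IEQWEQQIEWQIEQQIQIEWQ one by one yields EWQ IEQ QI WEQ IEQ QI QI EWQ IEQ WEQ QI EWQ IEQ QI QI EWQ QI EWQ IEQ WEQ QI; concatenated:

EWQIEQQIWEQIEQQIQIEWQIEQWEQQIEWQIEQQIQIEWQQIEWQIEQWEQQI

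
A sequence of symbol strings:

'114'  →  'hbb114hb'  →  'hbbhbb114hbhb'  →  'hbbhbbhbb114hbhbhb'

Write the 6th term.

hbbhbbhbbhbbhbb114hbhbhbhbhb

Each term wraps the previous one in hbb on the left and hb on the right.
From hbbhbbhbb114hbhbhb, 2 further steps: hbbhbbhbb114hbhbhb → hbbhbbhbbhbb114hbhbhbhb → (answer).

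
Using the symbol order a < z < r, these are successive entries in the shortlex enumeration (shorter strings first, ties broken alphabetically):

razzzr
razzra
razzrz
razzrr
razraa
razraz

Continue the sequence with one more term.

razrar

The successor of razraz increments the rightmost position that isn't already r and resets every position after it to a.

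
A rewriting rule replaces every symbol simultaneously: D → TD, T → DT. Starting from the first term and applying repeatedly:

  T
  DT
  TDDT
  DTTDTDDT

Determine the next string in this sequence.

TDDTDTTDDTTDTDDT

Expanding DTTDTDDT: D→TD, T→DT, T→DT, D→TD, T→DT, D→TD, D→TD, T→DT. Concatenated: TD DT DT TD DT TD TD DT.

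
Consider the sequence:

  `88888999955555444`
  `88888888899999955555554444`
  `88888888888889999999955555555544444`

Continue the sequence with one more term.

Reading off run lengths: 8 runs 5, 9, 13; 9 runs 4, 6, 8; 5 runs 5, 7, 9; 4 runs 3, 4, 5 — each is linear in n (n = 1, 2, …).
For the next term, n = 4, so the run lengths are 17, 10, 11, 6.

88888888888888888999999999955555555555444444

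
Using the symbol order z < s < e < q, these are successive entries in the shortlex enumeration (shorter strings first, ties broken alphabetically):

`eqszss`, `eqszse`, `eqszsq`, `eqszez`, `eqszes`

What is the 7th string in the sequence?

Advancing 2 positions from eqszes through eqszes → eqszee reaches term 7.

eqszeq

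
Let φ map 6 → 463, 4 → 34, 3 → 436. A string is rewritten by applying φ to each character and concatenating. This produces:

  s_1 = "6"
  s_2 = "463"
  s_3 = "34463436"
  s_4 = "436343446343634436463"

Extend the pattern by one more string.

3443646343634436343446343634436463436343443646334463436

Applying the rule to each of the 21 symbols of 436343446343634436463 gives the pieces 34 436 463 436 34 436 34 34 463 436 34 436 463 436 34 34 436 463 34 463 436, which concatenate to the answer.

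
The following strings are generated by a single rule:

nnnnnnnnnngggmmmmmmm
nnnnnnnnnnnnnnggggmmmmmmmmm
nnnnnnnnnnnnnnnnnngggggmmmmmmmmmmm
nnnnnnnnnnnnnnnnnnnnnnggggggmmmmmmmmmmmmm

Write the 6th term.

nnnnnnnnnnnnnnnnnnnnnnnnnnnnnnggggggggmmmmmmmmmmmmmmmmm

The n-th term is 4n+2 n's then n+1 g's then 2n+3 m's, where the shown terms are n = 2, 3, 4, 5.
At n = 7 the blocks have lengths 30, 8, 17.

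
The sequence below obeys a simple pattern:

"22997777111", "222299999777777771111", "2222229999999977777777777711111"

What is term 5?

222222222299999999999999777777777777777777771111111

Each string has the form 2^{2n} 9^{3n-1} 7^{4n} 1^{n+2} (n = 1, 2, …).
For term 5, n = 5, so the run lengths are 10, 14, 20, 7.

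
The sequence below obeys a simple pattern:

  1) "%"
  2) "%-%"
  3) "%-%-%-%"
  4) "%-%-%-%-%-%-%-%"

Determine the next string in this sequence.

Each string is two copies of the previous one joined by '-'.
One more doubling of %-%-%-%-%-%-%-% gives the answer.

%-%-%-%-%-%-%-%-%-%-%-%-%-%-%-%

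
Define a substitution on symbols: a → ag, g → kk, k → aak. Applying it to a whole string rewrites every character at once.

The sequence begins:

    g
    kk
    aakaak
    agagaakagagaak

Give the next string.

agkkagkkagagaakagkkagkkagagaak

Applying the rule to each of the 14 symbols of agagaakagagaak gives the pieces ag kk ag kk ag ag aak ag kk ag kk ag ag aak, which concatenate to the answer.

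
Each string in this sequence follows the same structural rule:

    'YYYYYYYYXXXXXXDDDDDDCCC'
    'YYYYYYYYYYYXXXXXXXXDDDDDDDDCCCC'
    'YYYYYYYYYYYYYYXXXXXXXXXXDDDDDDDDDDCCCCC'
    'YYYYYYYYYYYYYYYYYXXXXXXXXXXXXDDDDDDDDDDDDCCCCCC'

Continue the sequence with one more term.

Term n consists of 3n-1 Y's, followed by 2n X's, followed by 2n D's, followed by n C's, where the shown terms are n = 3, 4, 5, 6.
For the next term, n = 7, so the run lengths are 20, 14, 14, 7.

YYYYYYYYYYYYYYYYYYYYXXXXXXXXXXXXXXDDDDDDDDDDDDDDCCCCCCC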